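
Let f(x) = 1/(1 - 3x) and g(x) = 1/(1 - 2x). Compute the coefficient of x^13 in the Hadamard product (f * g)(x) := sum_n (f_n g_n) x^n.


f has coefficients f_k = 3^k and g has coefficients g_k = 2^k, so the Hadamard product has coefficient (f*g)_k = 3^k * 2^k = 6^k.
For k = 13: 6^13 = 13060694016.

13060694016


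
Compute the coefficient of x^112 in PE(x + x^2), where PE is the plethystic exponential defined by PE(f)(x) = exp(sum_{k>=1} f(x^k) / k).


With f(x) = x + x^2, the exponent is sum_{k>=1} (x^k + x^(2k)) / k = -ln(1 - x) - ln(1 - x^2). Exponentiating:
PE(x + x^2) = 1 / ((1 - x)(1 - x^2)).
This is the generating function for partitions of n into parts of size 1 or 2. The number of 2's can be any j in 0..56, and the rest are 1's, so
[x^112] = floor(112/2) + 1 = 57.

57


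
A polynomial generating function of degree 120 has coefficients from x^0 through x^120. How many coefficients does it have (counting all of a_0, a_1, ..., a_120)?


A polynomial of degree 120 takes the form a_0 + a_1 x + ... + a_120 x^120.
The number of coefficients is 120 + 1 = 121.

121


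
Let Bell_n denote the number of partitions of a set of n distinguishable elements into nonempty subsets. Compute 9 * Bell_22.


Bell_22 can be computed from the Bell triangle or from Dobinski's identity Bell_n = (1/e) * sum_{k>=0} k^n / k!.
Computing Bell_22 = 4506715738447323.
Then 9 * 4506715738447323 = 40560441646025907.

40560441646025907


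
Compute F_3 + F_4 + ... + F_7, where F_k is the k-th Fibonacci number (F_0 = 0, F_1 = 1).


Use the identity sum_{k=0}^{N} F_k = F_{N+2} - 1 (which follows from F_{k+2} - F_{k+1} = F_k). Then
sum_{k=3}^{7} F_k = (F_{9} - 1) - (F_{4} - 1) = F_{9} - F_{4}.
Computing: F_{9} = 34, F_{4} = 3, so
Sum = 34 - 3 = 31.

31


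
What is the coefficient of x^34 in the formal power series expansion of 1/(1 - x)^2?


The negative binomial / multiset identity is
1/(1 - x)^r = sum_{k>=0} C(k + r - 1, r - 1) x^k.
Here r = 2 and k = 34, so the coefficient is
C(34 + 1, 1) = C(35, 1)
= 35

35


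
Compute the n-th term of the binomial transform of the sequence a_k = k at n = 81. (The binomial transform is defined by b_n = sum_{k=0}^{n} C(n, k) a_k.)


With a_k = k, b_n = sum_{k=0}^{n} C(n, k) k. Using k * C(n, k) = n * C(n-1, k-1) gives b_n = n * sum_{k>=1} C(n-1, k-1) = n * 2^(n-1).
For n = 81: 81 * 2^80 = 81 * 1208925819614629174706176 = 97922991388784963151200256.

97922991388784963151200256


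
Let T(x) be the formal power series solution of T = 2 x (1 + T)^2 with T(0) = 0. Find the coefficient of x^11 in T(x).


Apply the Lagrange inversion formula: if T = 2 x * phi(T) with phi(t) = (1 + t)^2, then [x^n] T = 2^n * (1/n) [t^(n-1)] phi(t)^n = 2^n * (1/n) [t^(n-1)] (1 + t)^(2n) = 2^n * (1/n) C(2n, n-1).
Using the identity C(2n, n-1) = C(2n, n) * n / (n+1), the unscaled factor equals C(2n, n) / (n+1) = C_n, the n-th Catalan number.
For n = 11: C_11 = C(22, 11) / 12 = 705432/12 = 58786.
With the 2^11 = 2048 factor, the coefficient is 2048 * 58786 = 120393728.

120393728


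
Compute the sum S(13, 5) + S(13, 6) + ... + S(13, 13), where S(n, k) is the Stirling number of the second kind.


By definition, S(n, k) counts partitions of an n-set into exactly k nonempty blocks.
Computing row n = 13 for k = 5..13:
S(13, k): 7508501, 9321312, 5715424, 1899612, 359502, 39325, 2431, 78, 1
Sum = 24846186.

24846186


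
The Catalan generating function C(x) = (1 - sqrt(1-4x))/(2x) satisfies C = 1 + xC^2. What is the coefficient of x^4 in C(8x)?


Substituting x -> 8x scales the n-th coefficient by 8^n, so [x^4] C(8x) = 8^4 * C_4.
C_4 = C(2*4, 4)/(5) = 70/5 = 14.
So 8^4 * 14 = 4096 * 14 = 57344.

57344


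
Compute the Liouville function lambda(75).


The Liouville function is lambda(k) = (-1)^Omega(k), where Omega(k) counts the prime factors of k with multiplicity.
Factoring: 75 = 3 * 5 * 5, so Omega(75) = 3.
lambda(75) = (-1)^3 = -1.

-1


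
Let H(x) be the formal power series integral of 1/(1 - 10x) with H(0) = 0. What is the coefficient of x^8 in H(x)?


1/(1 - 10x) = sum_{k>=0} 10^k x^k. Integrating termwise with H(0) = 0:
H(x) = sum_{k>=0} 10^k x^(k+1) / (k+1) = sum_{m>=1} 10^(m-1) x^m / m.
For m = 8: 10^7/8 = 10000000/8 = 1250000.

1250000


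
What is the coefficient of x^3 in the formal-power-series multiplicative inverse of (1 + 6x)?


The inverse is 1/(1 + 6x). Apply the geometric identity 1/(1 - y) = sum_{k>=0} y^k with y = -6x:
1/(1 + 6x) = sum_{k>=0} (-6)^k x^k.
So the coefficient of x^3 is (-6)^3 = -216.

-216


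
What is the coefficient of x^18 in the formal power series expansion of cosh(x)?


The Maclaurin series is cosh(t) = sum_{m>=0} t^(2m) / (2m)!, so substituting t = x, only even powers of x are nonzero, with coefficient of x^(2m) equal to 1 / (2m)!.
For x^18 the coefficient is 1/18! = 1/6402373705728000 = 1/6402373705728000.

1/6402373705728000


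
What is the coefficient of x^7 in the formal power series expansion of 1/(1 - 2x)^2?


The general identity 1/(1 - c x)^r = sum_{k>=0} c^k C(k + r - 1, r - 1) x^k follows by substituting y = c x into 1/(1 - y)^r = sum_{k>=0} C(k + r - 1, r - 1) y^k.
For c = 2, r = 2, k = 7:
2^7 * C(8, 1) = 128 * 8 = 1024.

1024


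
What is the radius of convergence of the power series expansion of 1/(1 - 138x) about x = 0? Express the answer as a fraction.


Expanding 1/(1 - 138x) = sum_{k>=0} 138^k x^k, the series converges when |138x| < 1, i.e., |x| < 1/138.
So the radius of convergence is 1/138 = 1/138.

1/138


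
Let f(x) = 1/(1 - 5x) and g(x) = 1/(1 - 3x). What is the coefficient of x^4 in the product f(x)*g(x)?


The coefficient of x^n in f*g is the Cauchy product: sum_{k=0}^{n} a^k * b^(n-k).
With a=5, b=3, n=4:
sum_{k=0}^{4} 5^k * 3^(4-k)
= 1441

1441


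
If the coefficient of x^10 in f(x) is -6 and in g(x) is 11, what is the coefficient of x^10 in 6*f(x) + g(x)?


Scalar multiplication scales coefficients: 6 * -6 = -36.
Then add the g coefficient: -36 + 11
= -25

-25


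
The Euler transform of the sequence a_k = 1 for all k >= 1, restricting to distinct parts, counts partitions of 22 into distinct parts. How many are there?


Partitions of 22 into distinct parts can be computed via generating function.
Product (1+x)(1+x^2)(1+x^3)...
The coefficient of x^22 = 89

89


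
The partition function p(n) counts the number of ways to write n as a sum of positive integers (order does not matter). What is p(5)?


Using the generating function prod_{k>=1} 1/(1-x^k), we compute p(5).
By dynamic programming over parts 1 through 5:
p(5) = 7

7


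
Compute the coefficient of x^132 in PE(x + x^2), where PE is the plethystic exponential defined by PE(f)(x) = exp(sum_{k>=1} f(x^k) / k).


With f(x) = x + x^2, the exponent is sum_{k>=1} (x^k + x^(2k)) / k = -ln(1 - x) - ln(1 - x^2). Exponentiating:
PE(x + x^2) = 1 / ((1 - x)(1 - x^2)).
This is the generating function for partitions of n into parts of size 1 or 2. The number of 2's can be any j in 0..66, and the rest are 1's, so
[x^132] = floor(132/2) + 1 = 67.

67


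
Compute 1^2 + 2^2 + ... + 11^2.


This power sum has a closed form given by Faulhaber's formula
sum_{k=1}^{m} k^p = (1 / (p + 1)) * sum_{j=0}^{p} C(p + 1, j) B_j m^(p + 1 - j),
but for small m direct computation is fastest:
1 + 4 + 9 + 16 + 25 + 36 + 49 + 64 + 81 + 100 + 121 = 506.

506


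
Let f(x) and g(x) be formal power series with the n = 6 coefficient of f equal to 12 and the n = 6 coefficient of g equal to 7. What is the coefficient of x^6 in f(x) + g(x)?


Addition of formal power series is termwise.
The coefficient of x^6 in f + g = 12 + 7
= 19

19


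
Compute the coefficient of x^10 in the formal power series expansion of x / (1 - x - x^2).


Let f(x) = sum_{k>=0} a_k x^k. Multiplying f(x) * (1 - x - x^2) = x and matching coefficients gives a_0 = 0, a_1 = 1, and a_k = a_{k-1} + a_{k-2} for k >= 2. These are the Fibonacci numbers F_k.
Iterating from F_0 = 0, F_1 = 1:
F_0=0, F_1=1, F_2=1, F_3=2, F_4=3, F_5=5, F_6=8, F_7=13, F_8=21, F_9=34, ...
F_10 = 55.

55


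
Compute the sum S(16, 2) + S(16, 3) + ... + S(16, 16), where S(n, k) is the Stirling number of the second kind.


By definition, S(n, k) counts partitions of an n-set into exactly k nonempty blocks.
Computing row n = 16 for k = 2..16:
S(16, k): 32767, 7141686, 171798901, 1096190550, 2734926558, 3281882604, 2141764053, 820784250, 193754990, 28936908, 2757118, 165620, 6020, 120, 1
Sum = 10480142146.

10480142146


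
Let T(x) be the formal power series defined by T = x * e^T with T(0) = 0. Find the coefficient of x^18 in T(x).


Apply the Lagrange inversion formula: if T = x * phi(T) with phi(t) = e^t, then
[x^n] T = (1/n) [t^(n-1)] phi(t)^n = (1/n) [t^(n-1)] e^(n t) = (1/n) * n^(n-1) / (n-1)! = n^(n-1) / n!.
When c = 1 this is the Cayley count of rooted labeled trees on n vertices, divided by n!.
For n = 18: 18^17 / 18! = 2185911559738696531968/6402373705728000 = 5083731656658/14889875.

5083731656658/14889875


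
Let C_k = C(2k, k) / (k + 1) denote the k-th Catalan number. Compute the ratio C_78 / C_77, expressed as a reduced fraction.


Using C_k = (2k)! / (k! (k+1)!), the ratio C_{k+1}/C_k simplifies to
C_{k+1}/C_k = [(2k+2)! / ((k+1)! (k+2)!)] * [k! (k+1)! / (2k)!]
 = (2k+2)(2k+1) / ((k+1)(k+2)) = 2(2k+1) / (k+2).
For k = 77: 2(2*77 + 1) / (77 + 2) = 310/79 = 310/79.

310/79


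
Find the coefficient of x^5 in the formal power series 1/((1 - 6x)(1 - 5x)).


By partial fractions or Cauchy convolution:
The coefficient equals sum_{k=0}^{5} 6^k * 5^(5-k).
= 31031

31031


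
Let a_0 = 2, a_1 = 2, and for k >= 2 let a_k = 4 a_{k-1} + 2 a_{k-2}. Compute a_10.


Iterating the recurrence forward:
a_0 = 2
a_1 = 2
a_2 = 4*2 + 2*2 = 12
a_3 = 4*12 + 2*2 = 52
a_4 = 4*52 + 2*12 = 232
a_5 = 4*232 + 2*52 = 1032
a_6 = 4*1032 + 2*232 = 4592
a_7 = 4*4592 + 2*1032 = 20432
a_8 = 4*20432 + 2*4592 = 90912
a_9 = 4*90912 + 2*20432 = 404512
a_10 = 4*404512 + 2*90912 = 1799872
So a_10 = 1799872.

1799872


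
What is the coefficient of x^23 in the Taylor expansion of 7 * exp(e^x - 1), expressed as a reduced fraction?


exp(e^x - 1) = sum_{k>=0} Bell_k x^k / k!, where Bell_k is the k-th Bell number.
So the coefficient of x^23 is 7 * Bell_23 / 23!.
Computing: Bell_23 = 44152005855084346 and 23! = 25852016738884976640000, giving
7 * 44152005855084346/25852016738884976640000 = 22076002927542173/1846572624206069760000.

22076002927542173/1846572624206069760000


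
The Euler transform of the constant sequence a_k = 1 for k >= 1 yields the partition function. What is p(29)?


The Euler transform converts the sequence a_k = 1 into the number of integer partitions.
Using the recurrence or dynamic programming:
p(29) = 4565

4565


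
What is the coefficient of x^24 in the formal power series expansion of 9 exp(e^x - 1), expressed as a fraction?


exp(e^x - 1) is the exponential generating function for the Bell numbers Bell_k: exp(e^x - 1) = sum_{k>=0} Bell_k x^k / k!.
So the coefficient of x^24 in 9 exp(e^x - 1) is 9 Bell_24 / 24!.
Computing: Bell_24 = 445958869294805289 and 24! = 620448401733239439360000, giving
9 * 445958869294805289/620448401733239439360000 = 148652956431601763/22979570434564423680000.

148652956431601763/22979570434564423680000


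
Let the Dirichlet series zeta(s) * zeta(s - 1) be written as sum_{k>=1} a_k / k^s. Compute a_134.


Convolution gives a_k = sum_{d | k} d * 1 = sum_{d | k} d = sigma(k), the sum of positive divisors of k.
For k = 134, the divisors are 1, 2, 67, 134, so
sigma(134) = 1 + 2 + 67 + 134 = 204.

204


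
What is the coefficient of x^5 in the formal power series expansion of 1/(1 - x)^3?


The expansion 1/(1 - x)^r = sum_{k>=0} C(k + r - 1, r - 1) x^k follows from the multiset / negative-binomial theorem (or from repeated differentiation of the geometric series).
For r = 3 and k = 5:
C(7, 2) = 5040 / (2 * 120) = 21.

21


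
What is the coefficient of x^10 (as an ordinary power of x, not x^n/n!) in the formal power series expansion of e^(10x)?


The exponential series is e^y = sum_{k>=0} y^k / k!. Substituting y = 10x gives
e^(10x) = sum_{k>=0} 10^k x^k / k!.
So the coefficient of x^n is a^n/n! with a = 10, n = 10:
10^10 / 10! = 10000000000/3628800 = 1562500/567

1562500/567


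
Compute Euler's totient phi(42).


phi(n) counts integers in [1, n] coprime to n. Using the multiplicative formula phi(n) = n * prod_{p | n} (1 - 1/p):
42 = 2 * 3 * 7, so
phi(42) = 42 * (1 - 1/2) * (1 - 1/3) * (1 - 1/7) = 12.

12


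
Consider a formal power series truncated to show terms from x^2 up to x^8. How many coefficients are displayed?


From x^2 to x^8 inclusive, the count is 8 - 2 + 1 = 7.

7


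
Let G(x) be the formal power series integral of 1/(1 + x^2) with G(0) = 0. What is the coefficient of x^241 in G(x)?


1/(1 + x^2) = sum_{j>=0} (-1)^j x^(2j). Integrating termwise with G(0) = 0:
G(x) = sum_{j>=0} (-1)^j x^(2j+1) / (2j+1) = arctan(x).
Only odd powers are nonzero. For x^241 write 241 = 2*120 + 1, giving
(-1)^120 / 241 = 1/241 = 1/241.

1/241


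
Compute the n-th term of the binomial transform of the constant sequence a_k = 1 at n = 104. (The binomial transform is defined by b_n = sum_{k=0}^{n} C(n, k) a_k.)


With a_k = 1 for all k, b_n = sum_{k=0}^{n} C(n, k) = 2^n by the binomial theorem.
For n = 104: 2^104 = 20282409603651670423947251286016.

20282409603651670423947251286016


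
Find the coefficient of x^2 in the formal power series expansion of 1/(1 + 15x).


Write 1/(1 + c x) = 1/(1 - (-c) x) and apply the geometric-series identity
1/(1 - y) = sum_{k>=0} y^k to get 1/(1 + c x) = sum_{k>=0} (-c)^k x^k.
So the coefficient of x^k is (-c)^k = (-1)^k * c^k.
Here c = 15 and k = 2:
(-15)^2 = 1 * 225 = 225

225


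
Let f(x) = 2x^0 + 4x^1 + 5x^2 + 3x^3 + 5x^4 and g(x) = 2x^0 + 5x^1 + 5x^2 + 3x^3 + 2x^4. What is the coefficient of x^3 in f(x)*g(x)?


Cauchy product at x^3:
2*3 + 4*5 + 5*5 + 3*2
= 57

57


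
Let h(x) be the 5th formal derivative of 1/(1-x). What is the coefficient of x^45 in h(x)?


Differentiating 5 times: d^5/dx^5 [1/(1-x)] = 5!/(1-x)^6.
The expansion 1/(1-x)^6 = sum_{k>=0} C(k+5, 5) x^k, so the coefficient of x^n in 5!/(1-x)^6 is 5! * C(n+5, 5).
For n = 45: 120 * C(50, 5) = 120 * 2118760 = 254251200

254251200


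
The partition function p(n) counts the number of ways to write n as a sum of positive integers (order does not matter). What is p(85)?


Using the generating function prod_{k>=1} 1/(1-x^k), we compute p(85).
By dynamic programming over parts 1 through 85:
p(85) = 30167357

30167357


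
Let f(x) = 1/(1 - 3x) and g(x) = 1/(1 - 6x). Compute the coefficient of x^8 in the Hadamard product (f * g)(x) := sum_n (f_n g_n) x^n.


f has coefficients f_k = 3^k and g has coefficients g_k = 6^k, so the Hadamard product has coefficient (f*g)_k = 3^k * 6^k = 18^k.
For k = 8: 18^8 = 11019960576.

11019960576


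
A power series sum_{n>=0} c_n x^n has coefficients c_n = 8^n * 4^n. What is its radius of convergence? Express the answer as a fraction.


By the root test (Cauchy-Hadamard), the radius is R = 1 / limsup_n |c_n|^(1/n).
Here |c_n|^(1/n) = (8^n * 4^n)^(1/n) = 8 * 4 = 32 for all n.
So R = 1/32 = 1/32.

1/32


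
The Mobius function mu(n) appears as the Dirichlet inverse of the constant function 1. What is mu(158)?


158 = 2 * 79 (all distinct primes).
mu(158) = (-1)^2 = 1

1


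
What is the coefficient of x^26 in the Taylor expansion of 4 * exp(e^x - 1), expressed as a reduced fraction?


exp(e^x - 1) = sum_{k>=0} Bell_k x^k / k!, where Bell_k is the k-th Bell number.
So the coefficient of x^26 is 4 * Bell_26 / 26!.
Computing: Bell_26 = 49631246523618756274 and 26! = 403291461126605635584000000, giving
4 * 49631246523618756274/403291461126605635584000000 = 1459742544812316361/2965378390636806144000000.

1459742544812316361/2965378390636806144000000


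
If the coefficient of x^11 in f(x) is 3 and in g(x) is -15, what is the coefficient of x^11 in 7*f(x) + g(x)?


Scalar multiplication scales coefficients: 7 * 3 = 21.
Then add the g coefficient: 21 + -15
= 6

6


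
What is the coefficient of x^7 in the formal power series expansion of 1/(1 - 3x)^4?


The general identity 1/(1 - c x)^r = sum_{k>=0} c^k C(k + r - 1, r - 1) x^k follows by substituting y = c x into 1/(1 - y)^r = sum_{k>=0} C(k + r - 1, r - 1) y^k.
For c = 3, r = 4, k = 7:
3^7 * C(10, 3) = 2187 * 120 = 262440.

262440


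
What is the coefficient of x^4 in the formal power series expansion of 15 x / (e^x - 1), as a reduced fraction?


The exponential generating function for Bernoulli numbers is
x / (e^x - 1) = sum_{k>=0} B_k x^k / k!.
So the coefficient of x^4 in 15 x / (e^x - 1) is 15 B_4 / 4!.
Computing: B_4 = -1/30, 4! = 24, giving
15 * -1/30 / 24 = -1/48.

-1/48


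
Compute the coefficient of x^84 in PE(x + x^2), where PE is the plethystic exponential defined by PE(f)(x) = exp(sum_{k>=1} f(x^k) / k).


With f(x) = x + x^2, the exponent is sum_{k>=1} (x^k + x^(2k)) / k = -ln(1 - x) - ln(1 - x^2). Exponentiating:
PE(x + x^2) = 1 / ((1 - x)(1 - x^2)).
This is the generating function for partitions of n into parts of size 1 or 2. The number of 2's can be any j in 0..42, and the rest are 1's, so
[x^84] = floor(84/2) + 1 = 43.

43


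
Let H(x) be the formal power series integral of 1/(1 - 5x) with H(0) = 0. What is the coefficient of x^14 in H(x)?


1/(1 - 5x) = sum_{k>=0} 5^k x^k. Integrating termwise with H(0) = 0:
H(x) = sum_{k>=0} 5^k x^(k+1) / (k+1) = sum_{m>=1} 5^(m-1) x^m / m.
For m = 14: 5^13/14 = 1220703125/14 = 1220703125/14.

1220703125/14


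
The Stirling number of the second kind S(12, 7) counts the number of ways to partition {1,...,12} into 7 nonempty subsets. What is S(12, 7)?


Using the explicit formula S(n,k) = (1/k!) sum_{j=0}^{k} (-1)^(k-j) C(k,j) j^n:
S(12, 7) = 627396
Equivalently, S(n,k) is n! times the coefficient of x^n in the EGF (e^x - 1)^k / k!.

627396


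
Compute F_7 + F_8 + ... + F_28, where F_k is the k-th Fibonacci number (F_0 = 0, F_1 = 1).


Use the identity sum_{k=0}^{N} F_k = F_{N+2} - 1 (which follows from F_{k+2} - F_{k+1} = F_k). Then
sum_{k=7}^{28} F_k = (F_{30} - 1) - (F_{8} - 1) = F_{30} - F_{8}.
Computing: F_{30} = 832040, F_{8} = 21, so
Sum = 832040 - 21 = 832019.

832019


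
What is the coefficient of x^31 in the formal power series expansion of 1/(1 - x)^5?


The negative binomial / multiset identity is
1/(1 - x)^r = sum_{k>=0} C(k + r - 1, r - 1) x^k.
Here r = 5 and k = 31, so the coefficient is
C(31 + 4, 4) = C(35, 4)
= 52360

52360


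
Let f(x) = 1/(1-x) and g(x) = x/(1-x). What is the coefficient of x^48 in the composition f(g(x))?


First simplify the composition: f(g(x)) = 1/(1 - x/(1-x)) = (1-x)/((1-x) - x) = (1-x)/(1-2x).
Now extract the coefficient. Write (1-x)/(1-2x) = 1/(1-2x) - x/(1-2x).
The coefficient of x^n in 1/(1-2x) is 2^n, and in x/(1-2x) is 2^(n-1) (for n >= 1).
So the coefficient of x^48 is 2^48 - 2^47 = 281474976710656 - 140737488355328 = 140737488355328.

140737488355328


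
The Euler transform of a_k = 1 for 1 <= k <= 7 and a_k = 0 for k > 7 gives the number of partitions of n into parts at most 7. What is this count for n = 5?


Partitions of 5 into parts at most 7:
Using generating function (1-x)^(-1)(1-x^2)^(-1)...(1-x^7)^(-1),
the coefficient of x^5 = 7

7


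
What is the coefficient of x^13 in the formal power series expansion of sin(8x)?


The Maclaurin series is sin(t) = sum_{k>=0} (-1)^k t^(2k+1) / (2k+1)!, so substituting t = 8x, only odd powers of x are nonzero, with coefficient of x^(2k+1) equal to (-1)^k 8^(2k+1) / (2k+1)!.
Write 13 = 2*6 + 1, giving the coefficient (-1)^6 * 8^13 / 13! = 549755813888/6227020800 = 536870912/6081075.

536870912/6081075


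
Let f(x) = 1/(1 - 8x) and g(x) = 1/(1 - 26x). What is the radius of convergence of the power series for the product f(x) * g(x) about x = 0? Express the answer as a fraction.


The radius of 1/(1 - 8x) is 1/8 (nearest singularity at x = 1/8), and the radius of 1/(1 - 26x) is 1/26.
The product f(x)*g(x) = 1/((1 - 8x)(1 - 26x)) has singularities at both 1/8 and 1/26, so its radius of convergence is the distance to the nearest one:
min(1/8, 1/26) = 1/26.

1/26


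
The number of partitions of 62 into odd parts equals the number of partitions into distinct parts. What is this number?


Computing partitions of 62 into odd parts (1, 3, 5, ...):
Using the generating function prod_{k>=0} 1/(1-x^(2k+1)),
the count is 13394

13394


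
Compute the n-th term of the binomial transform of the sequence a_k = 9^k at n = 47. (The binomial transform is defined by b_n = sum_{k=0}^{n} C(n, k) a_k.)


With a_k = 9^k, b_n = sum_{k=0}^{n} C(n, k) 9^k = (1 + 9)^n by the binomial theorem.
For n = 47: (1 + 9)^47 = 10^47 = 100000000000000000000000000000000000000000000000.

100000000000000000000000000000000000000000000000


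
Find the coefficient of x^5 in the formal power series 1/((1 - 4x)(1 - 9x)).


By partial fractions or Cauchy convolution:
The coefficient equals sum_{k=0}^{5} 4^k * 9^(5-k).
= 105469

105469


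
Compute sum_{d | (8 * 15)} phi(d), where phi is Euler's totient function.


First, 8 * 15 = 120. One classical identity is sum_{d | n} phi(d) = n (each k in [1, n] has a unique gcd with n, and among the k's with gcd(k, n) = n/d there are phi(d) of them). So the sum equals 120. We also verify directly:
Divisors of 120: 1, 2, 3, 4, 5, 6, 8, 10, 12, 15, 20, 24, 30, 40, 60, 120.
phi values: 1, 1, 2, 2, 4, 2, 4, 4, 4, 8, 8, 8, 8, 16, 16, 32.
Sum = 120.

120


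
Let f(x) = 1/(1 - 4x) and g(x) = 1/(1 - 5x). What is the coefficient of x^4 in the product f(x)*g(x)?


The coefficient of x^n in f*g is the Cauchy product: sum_{k=0}^{n} a^k * b^(n-k).
With a=4, b=5, n=4:
sum_{k=0}^{4} 4^k * 5^(4-k)
= 2101

2101


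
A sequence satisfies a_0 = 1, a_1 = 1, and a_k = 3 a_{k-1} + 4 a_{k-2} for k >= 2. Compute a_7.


The characteristic equation is t^2 - 3 t - 4 = 0, with roots r_1 = 4 and r_2 = -1 (so c_1 = r_1 + r_2, c_2 = -r_1 r_2 as required).
One can use the closed form a_n = A r_1^n + B r_2^n, but direct iteration is more reliable:
a_0 = 1, a_1 = 1, a_2 = 7, a_3 = 25, a_4 = 103, a_5 = 409, a_6 = 1639, a_7 = 6553.
So a_7 = 6553.

6553


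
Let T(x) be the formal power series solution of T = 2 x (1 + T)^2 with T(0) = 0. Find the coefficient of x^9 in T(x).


Apply the Lagrange inversion formula: if T = 2 x * phi(T) with phi(t) = (1 + t)^2, then [x^n] T = 2^n * (1/n) [t^(n-1)] phi(t)^n = 2^n * (1/n) [t^(n-1)] (1 + t)^(2n) = 2^n * (1/n) C(2n, n-1).
Using the identity C(2n, n-1) = C(2n, n) * n / (n+1), the unscaled factor equals C(2n, n) / (n+1) = C_n, the n-th Catalan number.
For n = 9: C_9 = C(18, 9) / 10 = 48620/10 = 4862.
With the 2^9 = 512 factor, the coefficient is 512 * 4862 = 2489344.

2489344


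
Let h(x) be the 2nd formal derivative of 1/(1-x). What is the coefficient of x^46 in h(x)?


Differentiating 2 times: d^2/dx^2 [1/(1-x)] = 2!/(1-x)^3.
The expansion 1/(1-x)^3 = sum_{k>=0} C(k+2, 2) x^k, so the coefficient of x^n in 2!/(1-x)^3 is 2! * C(n+2, 2).
For n = 46: 2 * C(48, 2) = 2 * 1128 = 2256

2256


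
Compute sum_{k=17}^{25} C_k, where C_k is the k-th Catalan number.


C_17 through C_25: 129644790, 477638700, 1767263190, 6564120420, 24466267020, 91482563640, 343059613650, 1289904147324, 4861946401452
Sum = 129644790 + 477638700 + 1767263190 + 6564120420 + 24466267020 + 91482563640 + 343059613650 + 1289904147324 + 4861946401452
= 6619797660186

6619797660186


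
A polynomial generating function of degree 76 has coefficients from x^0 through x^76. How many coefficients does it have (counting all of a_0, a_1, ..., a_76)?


A polynomial of degree 76 takes the form a_0 + a_1 x + ... + a_76 x^76.
The number of coefficients is 76 + 1 = 77.

77


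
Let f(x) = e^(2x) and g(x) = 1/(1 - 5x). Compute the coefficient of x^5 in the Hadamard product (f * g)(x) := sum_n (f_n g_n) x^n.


Expanding: f_k = 2^k/k! (from e^(2x)) and g_k = 5^k (from 1/(1 - 5x)). So the Hadamard coefficient (f * g)_k = 2^k 5^k / k! = (10)^k / k!.
For k = 5: 10^5/5! = 100000/120 = 2500/3.

2500/3


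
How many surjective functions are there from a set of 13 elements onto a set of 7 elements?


By inclusion-exclusion on which target elements are missed, the number of surjections from an n-set onto a k-set is
surj(n, k) = sum_{j=0}^{k} (-1)^j C(k, j) (k - j)^n.
Equivalently surj(n, k) = k! * S(n, k), where S(n, k) is the Stirling number of the second kind.
For n = 13, k = 7:
S(13, 7) = 5715424, so
surj = 7! * 5715424 = 5040 * 5715424 = 28805736960.

28805736960


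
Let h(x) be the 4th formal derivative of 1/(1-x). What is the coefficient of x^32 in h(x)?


Differentiating 4 times: d^4/dx^4 [1/(1-x)] = 4!/(1-x)^5.
The expansion 1/(1-x)^5 = sum_{k>=0} C(k+4, 4) x^k, so the coefficient of x^n in 4!/(1-x)^5 is 4! * C(n+4, 4).
For n = 32: 24 * C(36, 4) = 24 * 58905 = 1413720

1413720


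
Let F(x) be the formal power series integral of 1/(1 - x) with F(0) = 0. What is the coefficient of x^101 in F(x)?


1/(1 - x) = sum_{k>=0} x^k. Integrating termwise and using F(0) = 0 gives
F(x) = sum_{k>=0} x^(k+1) / (k+1) = sum_{m>=1} x^m / m = -ln(1 - x).
So the coefficient of x^101 is 1/101 = 1/101.

1/101


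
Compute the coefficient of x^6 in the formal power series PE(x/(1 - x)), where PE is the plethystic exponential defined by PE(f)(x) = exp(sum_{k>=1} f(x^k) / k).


For f(x) = x/(1 - x) we have
sum_{k>=1} f(x^k) / k = sum_{k>=1} (1/k) * x^k / (1 - x^k) = sum_{k, m >= 1} x^(k m) / k,
which after exponentiating simplifies to
PE(x/(1 - x)) = prod_{k>=1} 1 / (1 - x^k).
This is the generating function for the partition function p(n), so the coefficient of x^6 is p(6).
Computing p(6) by dynamic programming over parts 1, 2, ..., 6: p(6) = 11.

11


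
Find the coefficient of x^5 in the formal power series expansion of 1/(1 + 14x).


Write 1/(1 + c x) = 1/(1 - (-c) x) and apply the geometric-series identity
1/(1 - y) = sum_{k>=0} y^k to get 1/(1 + c x) = sum_{k>=0} (-c)^k x^k.
So the coefficient of x^k is (-c)^k = (-1)^k * c^k.
Here c = 14 and k = 5:
(-14)^5 = -1 * 537824 = -537824

-537824


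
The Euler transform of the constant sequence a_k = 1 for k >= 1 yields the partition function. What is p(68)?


The Euler transform converts the sequence a_k = 1 into the number of integer partitions.
Using the recurrence or dynamic programming:
p(68) = 3087735

3087735


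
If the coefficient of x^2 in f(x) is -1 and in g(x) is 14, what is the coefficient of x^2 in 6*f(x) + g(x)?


Scalar multiplication scales coefficients: 6 * -1 = -6.
Then add the g coefficient: -6 + 14
= 8

8


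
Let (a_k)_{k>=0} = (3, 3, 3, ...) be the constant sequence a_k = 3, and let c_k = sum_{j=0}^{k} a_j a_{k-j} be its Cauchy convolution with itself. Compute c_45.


Since a_j = 3 for all j >= 0, the convolution sum becomes
c_k = sum_{j=0}^{k} 3 * 3 = 9 * (k + 1).
Equivalently, the generating function of (a_k) is 3/(1 - x) and its square is 9/(1 - x)^2 = sum_{k>=0} 9(k + 1) x^k.
For k = 45: 9 * 46 = 414.

414


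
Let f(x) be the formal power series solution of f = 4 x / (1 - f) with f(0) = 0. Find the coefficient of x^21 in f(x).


Apply Lagrange inversion: f = 4 x * phi(f) with phi(t) = 1/(1 - t), so
[x^n] f = 4^n * (1/n) [t^(n-1)] phi(t)^n = 4^n * (1/n) [t^(n-1)] (1 - t)^(-n) = 4^n * (1/n) C(2n - 2, n - 1) = 4^n * C_{n-1}.
For n = 21: C_20 = C(40, 20) / 21 = 137846528820/21 = 6564120420.
With the 4^21 = 4398046511104 factor, the coefficient is 4398046511104 * 6564120420 = 28869306911647523143680.

28869306911647523143680


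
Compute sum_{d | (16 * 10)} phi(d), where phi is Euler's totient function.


First, 16 * 10 = 160. One classical identity is sum_{d | n} phi(d) = n (each k in [1, n] has a unique gcd with n, and among the k's with gcd(k, n) = n/d there are phi(d) of them). So the sum equals 160. We also verify directly:
Divisors of 160: 1, 2, 4, 5, 8, 10, 16, 20, 32, 40, 80, 160.
phi values: 1, 1, 2, 4, 4, 4, 8, 8, 16, 16, 32, 64.
Sum = 160.

160


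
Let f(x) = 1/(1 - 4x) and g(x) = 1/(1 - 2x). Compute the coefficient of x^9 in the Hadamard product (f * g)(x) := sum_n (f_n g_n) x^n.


f has coefficients f_k = 4^k and g has coefficients g_k = 2^k, so the Hadamard product has coefficient (f*g)_k = 4^k * 2^k = 8^k.
For k = 9: 8^9 = 134217728.

134217728


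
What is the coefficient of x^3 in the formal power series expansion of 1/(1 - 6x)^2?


The general identity 1/(1 - c x)^r = sum_{k>=0} c^k C(k + r - 1, r - 1) x^k follows by substituting y = c x into 1/(1 - y)^r = sum_{k>=0} C(k + r - 1, r - 1) y^k.
For c = 6, r = 2, k = 3:
6^3 * C(4, 1) = 216 * 4 = 864.

864


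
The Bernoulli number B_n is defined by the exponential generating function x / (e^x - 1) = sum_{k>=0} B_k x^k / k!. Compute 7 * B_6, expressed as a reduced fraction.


Bernoulli numbers can also be computed recursively via B_0 = 1 and sum_{j=0}^{m} C(m+1, j) B_j = 0 for m >= 1. Odd-index Bernoulli numbers vanish for k >= 3.
Computing B_6 = 1/42, so 7 * B_6 = 7 * 1/42 = 1/6.

1/6


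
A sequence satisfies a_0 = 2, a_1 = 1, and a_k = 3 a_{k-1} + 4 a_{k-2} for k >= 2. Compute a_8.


The characteristic equation is t^2 - 3 t - 4 = 0, with roots r_1 = 4 and r_2 = -1 (so c_1 = r_1 + r_2, c_2 = -r_1 r_2 as required).
One can use the closed form a_n = A r_1^n + B r_2^n, but direct iteration is more reliable:
a_0 = 2, a_1 = 1, a_2 = 11, a_3 = 37, a_4 = 155, a_5 = 613, a_6 = 2459, a_7 = 9829, a_8 = 39323.
So a_8 = 39323.

39323


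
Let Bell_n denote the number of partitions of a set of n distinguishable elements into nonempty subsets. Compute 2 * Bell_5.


Bell_5 can be computed from the Bell triangle or from Dobinski's identity Bell_n = (1/e) * sum_{k>=0} k^n / k!.
Computing Bell_5 = 52.
Then 2 * 52 = 104.

104


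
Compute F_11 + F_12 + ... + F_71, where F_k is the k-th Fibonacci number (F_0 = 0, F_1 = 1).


Use the identity sum_{k=0}^{N} F_k = F_{N+2} - 1 (which follows from F_{k+2} - F_{k+1} = F_k). Then
sum_{k=11}^{71} F_k = (F_{73} - 1) - (F_{12} - 1) = F_{73} - F_{12}.
Computing: F_{73} = 806515533049393, F_{12} = 144, so
Sum = 806515533049393 - 144 = 806515533049249.

806515533049249


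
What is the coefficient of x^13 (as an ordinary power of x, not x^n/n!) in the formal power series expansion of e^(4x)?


The exponential series is e^y = sum_{k>=0} y^k / k!. Substituting y = 4x gives
e^(4x) = sum_{k>=0} 4^k x^k / k!.
So the coefficient of x^n is a^n/n! with a = 4, n = 13:
4^13 / 13! = 67108864/6227020800 = 65536/6081075

65536/6081075


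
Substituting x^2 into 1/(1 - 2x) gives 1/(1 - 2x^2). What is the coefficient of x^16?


The coefficient of x^(2m) in 1/(1 - 2x^2) is 2^m.
With n = 16 = 2*8, the coefficient is 2^8 = 256.

256


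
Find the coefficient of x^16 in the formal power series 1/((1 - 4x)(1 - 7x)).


By partial fractions or Cauchy convolution:
The coefficient equals sum_{k=0}^{16} 4^k * 7^(16-k).
= 77537778039341

77537778039341


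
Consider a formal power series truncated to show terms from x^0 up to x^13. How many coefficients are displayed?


From x^0 to x^13 inclusive, the count is 13 - 0 + 1 = 14.

14


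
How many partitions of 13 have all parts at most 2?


Using the generating function (1-x)^(-1)(1-x^2)^(-1),
the coefficient of x^13 counts these restricted partitions.
Result = 7

7


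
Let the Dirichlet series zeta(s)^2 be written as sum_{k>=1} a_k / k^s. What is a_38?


The Dirichlet convolution of the constant function 1 with itself gives (1 * 1)(k) = sum_{d | k} 1 = d(k), the number of positive divisors of k.
Since zeta(s) = sum_{k>=1} 1/k^s, we have zeta(s)^2 = sum_{k>=1} d(k)/k^s, so a_k = d(k).
For k = 38: the divisors are 1, 2, 19, 38.
Count = 4.

4


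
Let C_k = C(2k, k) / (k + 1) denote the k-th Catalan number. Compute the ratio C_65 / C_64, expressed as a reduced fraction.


Using C_k = (2k)! / (k! (k+1)!), the ratio C_{k+1}/C_k simplifies to
C_{k+1}/C_k = [(2k+2)! / ((k+1)! (k+2)!)] * [k! (k+1)! / (2k)!]
 = (2k+2)(2k+1) / ((k+1)(k+2)) = 2(2k+1) / (k+2).
For k = 64: 2(2*64 + 1) / (64 + 2) = 258/66 = 43/11.

43/11


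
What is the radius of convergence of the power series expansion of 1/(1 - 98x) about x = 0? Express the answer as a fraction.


Expanding 1/(1 - 98x) = sum_{k>=0} 98^k x^k, the series converges when |98x| < 1, i.e., |x| < 1/98.
So the radius of convergence is 1/98 = 1/98.

1/98


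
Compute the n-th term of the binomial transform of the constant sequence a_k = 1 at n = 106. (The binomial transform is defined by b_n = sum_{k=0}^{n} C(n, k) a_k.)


With a_k = 1 for all k, b_n = sum_{k=0}^{n} C(n, k) = 2^n by the binomial theorem.
For n = 106: 2^106 = 81129638414606681695789005144064.

81129638414606681695789005144064


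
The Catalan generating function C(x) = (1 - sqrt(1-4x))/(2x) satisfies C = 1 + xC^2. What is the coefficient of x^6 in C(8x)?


Substituting x -> 8x scales the n-th coefficient by 8^n, so [x^6] C(8x) = 8^6 * C_6.
C_6 = C(2*6, 6)/(7) = 924/7 = 132.
So 8^6 * 132 = 262144 * 132 = 34603008.

34603008


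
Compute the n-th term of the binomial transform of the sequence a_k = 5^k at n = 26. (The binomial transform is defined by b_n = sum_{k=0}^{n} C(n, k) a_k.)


With a_k = 5^k, b_n = sum_{k=0}^{n} C(n, k) 5^k = (1 + 5)^n by the binomial theorem.
For n = 26: (1 + 5)^26 = 6^26 = 170581728179578208256.

170581728179578208256


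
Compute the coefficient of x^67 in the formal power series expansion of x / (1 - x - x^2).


Let f(x) = sum_{k>=0} a_k x^k. Multiplying f(x) * (1 - x - x^2) = x and matching coefficients gives a_0 = 0, a_1 = 1, and a_k = a_{k-1} + a_{k-2} for k >= 2. These are the Fibonacci numbers F_k.
Iterating from F_0 = 0, F_1 = 1:
F_0=0, F_1=1, F_2=1, F_3=2, F_4=3, F_5=5, F_6=8, F_7=13, F_8=21, F_9=34, ...
F_67 = 44945570212853.

44945570212853


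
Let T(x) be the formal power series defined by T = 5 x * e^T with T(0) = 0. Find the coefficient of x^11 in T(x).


Apply the Lagrange inversion formula: if T = 5 x * phi(T) with phi(t) = e^t, then
[x^n] T = 5^n * (1/n) [t^(n-1)] phi(t)^n = 5^n * (1/n) [t^(n-1)] e^(n t) = 5^n * (1/n) * n^(n-1) / (n-1)! = 5^n * n^(n-1) / n!.
When c = 1 this is the Cayley count of rooted labeled trees on n vertices, divided by n!.
For n = 11: 5^11 * 11^10 / 11! = 48828125 * 25937424601/39916800 = 4605366583984375/145152.

4605366583984375/145152


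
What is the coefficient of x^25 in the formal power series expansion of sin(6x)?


The Maclaurin series is sin(t) = sum_{k>=0} (-1)^k t^(2k+1) / (2k+1)!, so substituting t = 6x, only odd powers of x are nonzero, with coefficient of x^(2k+1) equal to (-1)^k 6^(2k+1) / (2k+1)!.
Write 25 = 2*12 + 1, giving the coefficient (-1)^12 * 6^25 / 25! = 28430288029929701376/15511210043330985984000000 = 114791256/62628675484375.

114791256/62628675484375


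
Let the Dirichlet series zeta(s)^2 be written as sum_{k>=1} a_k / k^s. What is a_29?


The Dirichlet convolution of the constant function 1 with itself gives (1 * 1)(k) = sum_{d | k} 1 = d(k), the number of positive divisors of k.
Since zeta(s) = sum_{k>=1} 1/k^s, we have zeta(s)^2 = sum_{k>=1} d(k)/k^s, so a_k = d(k).
For k = 29: the divisors are 1, 29.
Count = 2.

2


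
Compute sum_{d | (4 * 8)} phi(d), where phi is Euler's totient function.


First, 4 * 8 = 32. One classical identity is sum_{d | n} phi(d) = n (each k in [1, n] has a unique gcd with n, and among the k's with gcd(k, n) = n/d there are phi(d) of them). So the sum equals 32. We also verify directly:
Divisors of 32: 1, 2, 4, 8, 16, 32.
phi values: 1, 1, 2, 4, 8, 16.
Sum = 32.

32


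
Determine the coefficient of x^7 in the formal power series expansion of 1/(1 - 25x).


The geometric series identity gives 1/(1 - c x) = sum_{k>=0} c^k x^k, so the coefficient of x^k is c^k.
Here c = 25 and k = 7.
Computing: 25^7 = 6103515625

6103515625


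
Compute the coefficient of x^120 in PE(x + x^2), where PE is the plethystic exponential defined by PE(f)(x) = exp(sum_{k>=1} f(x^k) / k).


With f(x) = x + x^2, the exponent is sum_{k>=1} (x^k + x^(2k)) / k = -ln(1 - x) - ln(1 - x^2). Exponentiating:
PE(x + x^2) = 1 / ((1 - x)(1 - x^2)).
This is the generating function for partitions of n into parts of size 1 or 2. The number of 2's can be any j in 0..60, and the rest are 1's, so
[x^120] = floor(120/2) + 1 = 61.

61


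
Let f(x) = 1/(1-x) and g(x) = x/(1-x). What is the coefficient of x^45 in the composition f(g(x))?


First simplify the composition: f(g(x)) = 1/(1 - x/(1-x)) = (1-x)/((1-x) - x) = (1-x)/(1-2x).
Now extract the coefficient. Write (1-x)/(1-2x) = 1/(1-2x) - x/(1-2x).
The coefficient of x^n in 1/(1-2x) is 2^n, and in x/(1-2x) is 2^(n-1) (for n >= 1).
So the coefficient of x^45 is 2^45 - 2^44 = 35184372088832 - 17592186044416 = 17592186044416.

17592186044416


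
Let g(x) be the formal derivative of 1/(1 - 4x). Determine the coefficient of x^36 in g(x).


Differentiate termwise: d/dx sum_{k>=0} 4^k x^k = sum_{k>=1} k 4^k x^(k-1) = sum_{j>=0} (j+1) 4^(j+1) x^j.
Equivalently, d/dx [1/(1 - 4x)] = 4/(1 - 4x)^2.
For j = 36: 37 * 4^37 = 37 * 18889465931478580854784 = 698910239464707491627008.

698910239464707491627008


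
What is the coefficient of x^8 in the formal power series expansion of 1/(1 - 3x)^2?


The general identity 1/(1 - c x)^r = sum_{k>=0} c^k C(k + r - 1, r - 1) x^k follows by substituting y = c x into 1/(1 - y)^r = sum_{k>=0} C(k + r - 1, r - 1) y^k.
For c = 3, r = 2, k = 8:
3^8 * C(9, 1) = 6561 * 9 = 59049.

59049


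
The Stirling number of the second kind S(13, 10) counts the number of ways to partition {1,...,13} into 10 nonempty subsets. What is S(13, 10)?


Using the explicit formula S(n,k) = (1/k!) sum_{j=0}^{k} (-1)^(k-j) C(k,j) j^n:
S(13, 10) = 39325
Equivalently, S(n,k) is n! times the coefficient of x^n in the EGF (e^x - 1)^k / k!.

39325


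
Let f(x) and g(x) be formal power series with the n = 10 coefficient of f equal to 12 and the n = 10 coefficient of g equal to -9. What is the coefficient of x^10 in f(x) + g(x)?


Addition of formal power series is termwise.
The coefficient of x^10 in f + g = 12 + -9
= 3

3


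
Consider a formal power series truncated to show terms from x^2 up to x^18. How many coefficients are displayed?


From x^2 to x^18 inclusive, the count is 18 - 2 + 1 = 17.

17


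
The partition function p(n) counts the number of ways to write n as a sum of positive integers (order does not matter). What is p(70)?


Using the generating function prod_{k>=1} 1/(1-x^k), we compute p(70).
By dynamic programming over parts 1 through 70:
p(70) = 4087968

4087968


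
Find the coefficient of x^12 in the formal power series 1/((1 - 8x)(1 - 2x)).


By partial fractions or Cauchy convolution:
The coefficient equals sum_{k=0}^{12} 8^k * 2^(12-k).
= 91625967616

91625967616


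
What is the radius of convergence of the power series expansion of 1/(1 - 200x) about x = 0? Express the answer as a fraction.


Expanding 1/(1 - 200x) = sum_{k>=0} 200^k x^k, the series converges when |200x| < 1, i.e., |x| < 1/200.
So the radius of convergence is 1/200 = 1/200.

1/200


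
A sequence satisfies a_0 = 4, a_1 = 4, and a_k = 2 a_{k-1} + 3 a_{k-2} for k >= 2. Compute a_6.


The characteristic equation is t^2 - 2 t - 3 = 0, with roots r_1 = 3 and r_2 = -1 (so c_1 = r_1 + r_2, c_2 = -r_1 r_2 as required).
One can use the closed form a_n = A r_1^n + B r_2^n, but direct iteration is more reliable:
a_0 = 4, a_1 = 4, a_2 = 20, a_3 = 52, a_4 = 164, a_5 = 484, a_6 = 1460.
So a_6 = 1460.

1460


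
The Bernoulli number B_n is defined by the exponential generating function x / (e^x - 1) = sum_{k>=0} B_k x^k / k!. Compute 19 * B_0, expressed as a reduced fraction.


Bernoulli numbers can also be computed recursively via B_0 = 1 and sum_{j=0}^{m} C(m+1, j) B_j = 0 for m >= 1. Odd-index Bernoulli numbers vanish for k >= 3.
Computing B_0 = 1, so 19 * B_0 = 19 * 1 = 19.

19
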